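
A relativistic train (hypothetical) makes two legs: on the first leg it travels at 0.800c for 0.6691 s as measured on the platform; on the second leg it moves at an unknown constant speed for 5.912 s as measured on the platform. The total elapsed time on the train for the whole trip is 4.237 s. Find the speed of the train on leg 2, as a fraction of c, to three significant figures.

Leg 1: γ = 1/√(1 − 0.800²) = 5/3 ≈ 1.667; τ_1 = 0.6691/1.667 = 0.4015 s.
Leg 2: speed unknown; τ_2 = 5.912/γ_2.
Total proper time: 0.4015 + τ_2 = 4.237, so τ_2 = 4.237 − 0.4015 = 3.836 s.
γ_2 = 5.912/3.836 = 1.541; β = √(1 − 1/γ²) = √0.5791.

β = 0.761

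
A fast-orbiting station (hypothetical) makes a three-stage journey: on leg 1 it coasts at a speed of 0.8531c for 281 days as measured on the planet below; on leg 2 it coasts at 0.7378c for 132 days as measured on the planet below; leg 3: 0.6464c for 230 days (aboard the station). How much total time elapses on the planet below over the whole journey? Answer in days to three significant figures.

Δt = 714 days

Leg 1: 281 days is already measured on the planet below.
Leg 2: 132 days is already measured on the planet below.
Leg 3: γ = 1/√(1 − 0.6464²) = 1/√0.5822 = 1.311; Δt_3 = 1.311 × 230 = 301.4 days.
Total: 281.0 + 132.0 + 301.4 days.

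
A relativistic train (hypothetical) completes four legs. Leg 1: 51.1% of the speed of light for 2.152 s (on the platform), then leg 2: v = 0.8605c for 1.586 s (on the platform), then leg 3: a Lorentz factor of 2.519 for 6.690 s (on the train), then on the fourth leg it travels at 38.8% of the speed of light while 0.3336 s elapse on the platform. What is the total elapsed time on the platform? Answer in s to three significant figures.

Δt = 20.9 s

Leg 1: 2.152 s is already measured on the platform.
Leg 2: 1.586 s is already measured on the platform.
Leg 3: γ = 2.519; Δt_3 = 2.519 × 6.690 = 16.85 s.
Leg 4: 0.3336 s is already measured on the platform.
Total: 2.152 + 1.586 + 16.85 + 0.3336 s.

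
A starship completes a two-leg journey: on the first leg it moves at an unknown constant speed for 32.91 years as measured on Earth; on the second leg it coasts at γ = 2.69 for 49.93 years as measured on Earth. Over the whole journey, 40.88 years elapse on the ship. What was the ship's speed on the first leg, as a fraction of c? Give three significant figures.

β = 0.735

Leg 1: speed unknown; τ_1 = 32.91/γ_1.
Leg 2: γ = 2.69; τ_2 = 49.93/2.690 = 18.56 years.
Total proper time: τ_1 + 18.56 = 40.88, so τ_1 = 40.88 − 18.56 = 22.32 years.
γ_1 = 32.91/22.32 = 1.475; β = √(1 − 1/γ²) = √0.5401.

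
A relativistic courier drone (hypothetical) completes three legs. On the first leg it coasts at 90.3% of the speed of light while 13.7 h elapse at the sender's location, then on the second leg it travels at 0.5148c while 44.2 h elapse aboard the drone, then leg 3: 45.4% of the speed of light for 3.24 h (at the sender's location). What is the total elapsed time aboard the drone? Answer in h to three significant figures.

τ = 53.0 h

Leg 1: β = 0.903; γ = 1/√(1 − 0.903²) = 1/√0.1846 = 2.328; τ_1 = 13.7/2.328 = 5.886 h.
Leg 2: 44.2 h is already measured aboard the drone.
Leg 3: β = 0.454; γ = 1/√(1 − 0.454²) = 1/√0.7939 = 1.122; τ_3 = 3.24/1.122 = 2.887 h.
Total: 5.886 + 44.20 + 2.887 h.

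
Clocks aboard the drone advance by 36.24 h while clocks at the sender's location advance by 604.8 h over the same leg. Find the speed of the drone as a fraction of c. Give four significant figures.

β = 0.9982

The proper time is measured aboard the drone (both events occur at the drone's location); Δt is measured at the sender's location. γ = Δt/τ = 604.8/36.24 = 16.69.
β = √(1 − 1/γ²) = √(1 − 0.003590) = √0.9964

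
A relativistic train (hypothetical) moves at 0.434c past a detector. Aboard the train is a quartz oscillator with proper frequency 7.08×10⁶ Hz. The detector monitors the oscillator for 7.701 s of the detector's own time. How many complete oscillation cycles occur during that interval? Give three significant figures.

γ = 1/√(1 − 0.434²) = 1/√0.8116 = 1.110
During 7.701 s of lab time, the oscillator's proper time advances by τ = Δt/γ = 7.701/1.110 = 6.938 s = 6.938×10⁰ s.
N = f × τ = 7.08×10⁶ × 6.938×10⁰ = 4.912×10⁷.

N = 4.91×10⁷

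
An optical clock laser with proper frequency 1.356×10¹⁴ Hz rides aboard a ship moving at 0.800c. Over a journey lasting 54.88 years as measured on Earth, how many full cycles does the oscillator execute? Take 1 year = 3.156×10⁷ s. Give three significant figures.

γ = 1/√(1 − 0.800²) = 5/3 ≈ 1.667
The oscillator's own cycle count is N = f × τ where τ is the proper time on the ship. τ = Δt/γ = 54.88/1.667 = 32.93 years = 1.039×10⁹ s.
N = 1.356×10¹⁴ × 1.039×10⁹ = 1.409×10²³.

N = 1.41×10²³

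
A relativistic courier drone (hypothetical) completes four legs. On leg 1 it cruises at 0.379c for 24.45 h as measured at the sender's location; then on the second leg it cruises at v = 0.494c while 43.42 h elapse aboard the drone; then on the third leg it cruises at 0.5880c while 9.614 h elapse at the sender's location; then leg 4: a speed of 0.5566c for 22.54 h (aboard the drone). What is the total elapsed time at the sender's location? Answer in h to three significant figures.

Δt = 111 h

Leg 1: 24.45 h is already measured at the sender's location.
Leg 2: γ = 1/√(1 − 0.494²) = 1/√0.7560 = 1.150; Δt_2 = 1.150 × 43.42 = 49.94 h.
Leg 3: 9.614 h is already measured at the sender's location.
Leg 4: γ = 1/√(1 − 0.5566²) = 1/√0.6902 = 1.204; Δt_4 = 1.204 × 22.54 = 27.13 h.
Total: 24.45 + 49.94 + 9.614 + 27.13 h.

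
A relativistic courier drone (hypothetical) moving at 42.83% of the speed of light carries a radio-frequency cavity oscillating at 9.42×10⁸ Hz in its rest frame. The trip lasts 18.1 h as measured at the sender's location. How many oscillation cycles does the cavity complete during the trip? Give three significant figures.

N = 5.55×10¹³

β = 0.4283; γ = 1/√(1 − 0.4283²) = 1/√0.8166 = 1.107
The oscillator's own cycle count is N = f × τ where τ is the proper time aboard the drone. τ = Δt/γ = 18.1/1.107 = 16.36 h = 5.888×10⁴ s.
N = 9.42×10⁸ × 5.888×10⁴ = 5.547×10¹³.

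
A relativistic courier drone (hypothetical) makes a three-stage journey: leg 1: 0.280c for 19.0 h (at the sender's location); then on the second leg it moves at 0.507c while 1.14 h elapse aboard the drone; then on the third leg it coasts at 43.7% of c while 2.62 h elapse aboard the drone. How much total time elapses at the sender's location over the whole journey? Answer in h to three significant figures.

Leg 1: 19.0 h is already measured at the sender's location.
Leg 2: γ = 1/√(1 − 0.507²) = 1/√0.7430 = 1.160; Δt_2 = 1.160 × 1.14 = 1.323 h.
Leg 3: β = 0.437; γ = 1/√(1 − 0.437²) = 1/√0.8090 = 1.112; Δt_3 = 1.112 × 2.62 = 2.913 h.
Total: 19.00 + 1.323 + 2.913 h.

Δt = 23.2 h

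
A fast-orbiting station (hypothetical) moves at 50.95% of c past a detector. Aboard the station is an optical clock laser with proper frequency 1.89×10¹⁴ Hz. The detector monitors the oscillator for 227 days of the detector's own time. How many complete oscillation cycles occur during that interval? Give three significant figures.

β = 0.5095; γ = 1/√(1 − 0.5095²) = 1/√0.7404 = 1.162
During 227 days of lab time, the oscillator's proper time advances by τ = Δt/γ = 227/1.162 = 195.3 days = 1.688×10⁷ s.
N = f × τ = 1.89×10¹⁴ × 1.688×10⁷ = 3.190×10²¹.

N = 3.19×10²¹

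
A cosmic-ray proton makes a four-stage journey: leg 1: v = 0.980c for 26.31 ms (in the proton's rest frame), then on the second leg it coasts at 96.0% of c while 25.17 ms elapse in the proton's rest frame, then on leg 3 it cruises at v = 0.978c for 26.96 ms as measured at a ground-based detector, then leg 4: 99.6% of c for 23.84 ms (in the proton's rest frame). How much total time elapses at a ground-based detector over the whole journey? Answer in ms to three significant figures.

Leg 1: γ = 1/√(1 − 0.980²) = 1/√0.03960 = 5.025; Δt_1 = 5.025 × 26.31 = 132.2 ms.
Leg 2: β = 0.960; γ = 1/√(1 − 0.960²) = 1/√0.07840 = 3.571; Δt_2 = 3.571 × 25.17 = 89.89 ms.
Leg 3: 26.96 ms is already measured at a ground-based detector.
Leg 4: β = 0.996; γ = 1/√(1 − 0.996²) = 1/√0.007984 = 11.19; Δt_4 = 11.19 × 23.84 = 266.8 ms.
Total: 132.2 + 89.89 + 26.96 + 266.8 ms.

Δt = 516 ms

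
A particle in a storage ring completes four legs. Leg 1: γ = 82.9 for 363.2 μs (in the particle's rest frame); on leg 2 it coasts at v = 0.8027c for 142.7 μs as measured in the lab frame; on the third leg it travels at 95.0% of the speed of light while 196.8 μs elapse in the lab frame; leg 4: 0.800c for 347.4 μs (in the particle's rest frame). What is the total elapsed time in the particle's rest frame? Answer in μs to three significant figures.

Leg 1: 363.2 μs is already measured in the particle's rest frame.
Leg 2: γ = 1/√(1 − 0.8027²) = 1/√0.3557 = 1.677; τ_2 = 142.7/1.677 = 85.10 μs.
Leg 3: β = 0.950; γ = 1/√(1 − 0.950²) = 1/√0.09750 = 3.203; τ_3 = 196.8/3.203 = 61.45 μs.
Leg 4: 347.4 μs is already measured in the particle's rest frame.
Total: 363.2 + 85.10 + 61.45 + 347.4 μs.

τ = 857 μs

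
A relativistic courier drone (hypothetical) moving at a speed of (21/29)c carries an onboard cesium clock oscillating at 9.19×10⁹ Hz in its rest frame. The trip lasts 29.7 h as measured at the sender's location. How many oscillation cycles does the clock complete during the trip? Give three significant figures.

γ = 1/√(1 − (21/29)²) = 29/20 = 1.450
The oscillator's own cycle count is N = f × τ where τ is the proper time aboard the drone. τ = Δt/γ = 29.7/1.450 = 20.48 h = 7.374×10⁴ s.
N = 9.19×10⁹ × 7.374×10⁴ = 6.777×10¹⁴.

N = 6.78×10¹⁴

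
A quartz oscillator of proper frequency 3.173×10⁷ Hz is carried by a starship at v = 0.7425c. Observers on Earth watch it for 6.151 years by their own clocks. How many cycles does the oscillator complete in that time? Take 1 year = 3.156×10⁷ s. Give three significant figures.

γ = 1/√(1 − 0.7425²) = 1/√0.4487 = 1.493
During 6.151 years of lab time, the oscillator's proper time advances by τ = Δt/γ = 6.151/1.493 = 4.120 years = 1.300×10⁸ s.
N = f × τ = 3.173×10⁷ × 1.300×10⁸ = 4.126×10¹⁵.

N = 4.13×10¹⁵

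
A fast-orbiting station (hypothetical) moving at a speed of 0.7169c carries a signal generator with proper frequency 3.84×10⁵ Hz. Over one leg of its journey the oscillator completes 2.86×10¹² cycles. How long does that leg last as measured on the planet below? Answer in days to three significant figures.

γ = 1/√(1 − 0.7169²) = 1/√0.4861 = 1.434
Proper time for N cycles: τ = N/f = 2.86×10¹²/(3.84×10⁵) = 7.448×10⁶ s = 86.20 days.
Lab-frame duration Δt = γτ = 1.434 × 86.20 = 123.6 days.

Δt = 124 days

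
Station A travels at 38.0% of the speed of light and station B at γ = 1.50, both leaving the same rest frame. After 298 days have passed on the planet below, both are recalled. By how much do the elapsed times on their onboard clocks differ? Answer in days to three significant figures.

|τ_A − τ_B| = 77.0 days

A: β = 0.380; γ = 1/√(1 − 0.380²) = 1/√0.8556 = 1.081; τ_A = 298/1.081 = 275.6 days.
B: γ = 1.50; τ_B = 298/1.500 = 198.7 days.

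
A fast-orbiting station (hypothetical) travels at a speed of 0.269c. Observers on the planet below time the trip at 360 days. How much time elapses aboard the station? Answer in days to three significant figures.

γ = 1/√(1 − 0.269²) = 1/√0.9276 = 1.038
The interval measured on the planet below is the dilated one; the clock aboard the station measures the proper time τ = Δt/γ = 360/1.038 days.

τ = 347 days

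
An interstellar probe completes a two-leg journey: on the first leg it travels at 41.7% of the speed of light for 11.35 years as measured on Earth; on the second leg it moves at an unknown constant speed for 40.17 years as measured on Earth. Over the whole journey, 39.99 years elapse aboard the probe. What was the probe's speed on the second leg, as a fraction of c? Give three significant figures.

Leg 1: β = 0.417; γ = 1/√(1 − 0.417²) = 1/√0.8261 = 1.100; τ_1 = 11.35/1.100 = 10.32 years.
Leg 2: speed unknown; τ_2 = 40.17/γ_2.
Total proper time: 10.32 + τ_2 = 39.99, so τ_2 = 39.99 − 10.32 = 29.67 years.
γ_2 = 40.17/29.67 = 1.354; β = √(1 − 1/γ²) = √0.4543.

β = 0.674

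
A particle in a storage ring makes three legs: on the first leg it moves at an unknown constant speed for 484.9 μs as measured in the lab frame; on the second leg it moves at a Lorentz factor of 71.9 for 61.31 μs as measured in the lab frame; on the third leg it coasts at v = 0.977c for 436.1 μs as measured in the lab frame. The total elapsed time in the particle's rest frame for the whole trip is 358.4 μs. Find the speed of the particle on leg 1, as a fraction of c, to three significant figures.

β = 0.838

Leg 1: speed unknown; τ_1 = 484.9/γ_1.
Leg 2: γ = 71.9; τ_2 = 61.31/71.90 = 0.8527 μs.
Leg 3: γ = 1/√(1 − 0.977²) = 1/√0.04547 = 4.690; τ_3 = 436.1/4.690 = 92.99 μs.
Total proper time: τ_1 + 0.8527 + 92.99 = 358.4, so τ_1 = 358.4 − 93.85 = 264.6 μs.
γ_1 = 484.9/264.6 = 1.833; β = √(1 − 1/γ²) = √0.7023.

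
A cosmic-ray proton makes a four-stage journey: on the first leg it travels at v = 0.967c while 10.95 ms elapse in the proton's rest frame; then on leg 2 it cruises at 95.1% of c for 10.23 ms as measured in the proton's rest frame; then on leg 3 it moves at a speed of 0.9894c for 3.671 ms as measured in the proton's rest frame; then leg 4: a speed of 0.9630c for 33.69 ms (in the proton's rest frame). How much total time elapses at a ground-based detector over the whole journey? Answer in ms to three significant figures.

Leg 1: γ = 1/√(1 − 0.967²) = 1/√0.06491 = 3.925; Δt_1 = 3.925 × 10.95 = 42.98 ms.
Leg 2: β = 0.951; γ = 1/√(1 − 0.951²) = 1/√0.09560 = 3.234; Δt_2 = 3.234 × 10.23 = 33.09 ms.
Leg 3: γ = 1/√(1 − 0.9894²) = 1/√0.02109 = 6.886; Δt_3 = 6.886 × 3.671 = 25.28 ms.
Leg 4: γ = 1/√(1 − 0.9630²) = 1/√0.07263 = 3.711; Δt_4 = 3.711 × 33.69 = 125.0 ms.
Total: 42.98 + 33.09 + 25.28 + 125.0 ms.

Δt = 226 ms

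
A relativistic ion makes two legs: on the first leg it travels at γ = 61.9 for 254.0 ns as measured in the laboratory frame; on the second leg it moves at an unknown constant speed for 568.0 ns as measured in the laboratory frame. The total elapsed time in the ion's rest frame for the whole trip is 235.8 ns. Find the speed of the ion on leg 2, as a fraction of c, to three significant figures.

Leg 1: γ = 61.9; τ_1 = 254.0/61.90 = 4.103 ns.
Leg 2: speed unknown; τ_2 = 568.0/γ_2.
Total proper time: 4.103 + τ_2 = 235.8, so τ_2 = 235.8 − 4.103 = 231.7 ns.
γ_2 = 568.0/231.7 = 2.451; β = √(1 − 1/γ²) = √0.8336.

β = 0.913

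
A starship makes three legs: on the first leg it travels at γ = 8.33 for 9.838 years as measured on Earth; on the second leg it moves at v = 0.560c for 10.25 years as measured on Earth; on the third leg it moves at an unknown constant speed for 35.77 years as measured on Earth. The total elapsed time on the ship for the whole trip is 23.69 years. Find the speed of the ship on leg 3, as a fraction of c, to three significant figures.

β = 0.920

Leg 1: γ = 8.33; τ_1 = 9.838/8.330 = 1.181 years.
Leg 2: γ = 1/√(1 − 0.560²) = 1/√0.6864 = 1.207; τ_2 = 10.25/1.207 = 8.492 years.
Leg 3: speed unknown; τ_3 = 35.77/γ_3.
Total proper time: 1.181 + 8.492 + τ_3 = 23.69, so τ_3 = 23.69 − 9.673 = 14.02 years.
γ_3 = 35.77/14.02 = 2.552; β = √(1 − 1/γ²) = √0.8464.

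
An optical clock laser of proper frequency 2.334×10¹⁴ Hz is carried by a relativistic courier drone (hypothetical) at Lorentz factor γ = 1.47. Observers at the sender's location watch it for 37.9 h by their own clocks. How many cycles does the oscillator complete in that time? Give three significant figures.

N = 2.17×10¹⁹

γ = 1.47
During 37.9 h of lab time, the oscillator's proper time advances by τ = Δt/γ = 37.9/1.470 = 25.78 h = 9.282×10⁴ s.
N = f × τ = 2.334×10¹⁴ × 9.282×10⁴ = 2.166×10¹⁹.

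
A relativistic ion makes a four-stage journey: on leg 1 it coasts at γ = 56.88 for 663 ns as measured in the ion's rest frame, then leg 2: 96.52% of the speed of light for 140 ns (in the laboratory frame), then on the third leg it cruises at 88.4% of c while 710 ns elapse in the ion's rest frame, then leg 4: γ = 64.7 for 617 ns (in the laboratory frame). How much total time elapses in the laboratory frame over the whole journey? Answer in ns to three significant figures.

Δt = 4.00×10⁴ ns

Leg 1: γ = 56.88; Δt_1 = 56.88 × 663 = 3.771×10⁴ ns.
Leg 2: 140 ns is already measured in the laboratory frame.
Leg 3: β = 0.884; γ = 1/√(1 − 0.884²) = 1/√0.2185 = 2.139; Δt_3 = 2.139 × 710 = 1519 ns.
Leg 4: 617 ns is already measured in the laboratory frame.
Total: 3.771×10⁴ + 140.0 + 1519 + 617.0 ns.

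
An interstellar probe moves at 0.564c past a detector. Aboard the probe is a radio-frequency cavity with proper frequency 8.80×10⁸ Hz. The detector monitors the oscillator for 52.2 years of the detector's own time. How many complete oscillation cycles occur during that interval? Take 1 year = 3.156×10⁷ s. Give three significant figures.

N = 1.20×10¹⁸

γ = 1/√(1 − 0.564²) = 1/√0.6819 = 1.211
During 52.2 years of lab time, the oscillator's proper time advances by τ = Δt/γ = 52.2/1.211 = 43.11 years = 1.360×10⁹ s.
N = f × τ = 8.80×10⁸ × 1.360×10⁹ = 1.197×10¹⁸.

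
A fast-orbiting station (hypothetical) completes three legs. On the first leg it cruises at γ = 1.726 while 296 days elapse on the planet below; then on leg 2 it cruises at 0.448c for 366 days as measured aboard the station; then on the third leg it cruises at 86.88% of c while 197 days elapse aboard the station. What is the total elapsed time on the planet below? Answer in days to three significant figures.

Leg 1: 296 days is already measured on the planet below.
Leg 2: γ = 1/√(1 − 0.448²) = 1/√0.7993 = 1.119; Δt_2 = 1.119 × 366 = 409.4 days.
Leg 3: β = 0.8688; γ = 1/√(1 − 0.8688²) = 1/√0.2452 = 2.020; Δt_3 = 2.020 × 197 = 397.8 days.
Total: 296.0 + 409.4 + 397.8 days.

Δt = 1100 days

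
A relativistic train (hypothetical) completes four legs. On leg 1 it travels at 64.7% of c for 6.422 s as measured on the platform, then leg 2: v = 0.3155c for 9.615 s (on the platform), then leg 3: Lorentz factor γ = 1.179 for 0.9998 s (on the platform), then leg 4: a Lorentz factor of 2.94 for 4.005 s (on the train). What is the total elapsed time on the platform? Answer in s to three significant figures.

Δt = 28.8 s

Leg 1: 6.422 s is already measured on the platform.
Leg 2: 9.615 s is already measured on the platform.
Leg 3: 0.9998 s is already measured on the platform.
Leg 4: γ = 2.94; Δt_4 = 2.940 × 4.005 = 11.77 s.
Total: 6.422 + 9.615 + 0.9998 + 11.77 s.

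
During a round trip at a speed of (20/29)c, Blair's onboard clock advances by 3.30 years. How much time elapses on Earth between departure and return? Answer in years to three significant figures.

Δt = 4.56 years

γ = 1/√(1 − (20/29)²) = 29/21 ≈ 1.381
Earth-frame duration is the dilated interval: Δt = γτ = 1.381 × 3.30 years.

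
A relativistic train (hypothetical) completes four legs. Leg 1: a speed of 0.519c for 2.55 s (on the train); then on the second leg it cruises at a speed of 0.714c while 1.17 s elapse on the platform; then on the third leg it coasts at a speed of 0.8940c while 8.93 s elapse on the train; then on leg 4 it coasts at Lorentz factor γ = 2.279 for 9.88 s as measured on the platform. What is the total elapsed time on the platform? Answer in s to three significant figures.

Δt = 34.0 s

Leg 1: γ = 1/√(1 − 0.519²) = 1/√0.7306 = 1.170; Δt_1 = 1.170 × 2.55 = 2.983 s.
Leg 2: 1.17 s is already measured on the platform.
Leg 3: γ = 1/√(1 − 0.8940²) = 1/√0.2008 = 2.232; Δt_3 = 2.232 × 8.93 = 19.93 s.
Leg 4: 9.88 s is already measured on the platform.
Total: 2.983 + 1.170 + 19.93 + 9.880 s.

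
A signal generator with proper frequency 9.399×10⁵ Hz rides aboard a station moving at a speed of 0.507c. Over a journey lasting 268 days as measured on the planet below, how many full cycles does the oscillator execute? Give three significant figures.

γ = 1/√(1 − 0.507²) = 1/√0.7430 = 1.160
The oscillator's own cycle count is N = f × τ where τ is the proper time aboard the station. τ = Δt/γ = 268/1.160 = 231.0 days = 1.996×10⁷ s.
N = 9.399×10⁵ × 1.996×10⁷ = 1.876×10¹³.

N = 1.88×10¹³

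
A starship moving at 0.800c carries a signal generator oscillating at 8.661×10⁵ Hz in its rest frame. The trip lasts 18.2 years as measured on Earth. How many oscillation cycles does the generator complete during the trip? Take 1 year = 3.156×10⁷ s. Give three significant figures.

N = 2.98×10¹⁴

γ = 1/√(1 − 0.800²) = 5/3 ≈ 1.667
The oscillator's own cycle count is N = f × τ where τ is the proper time on the ship. τ = Δt/γ = 18.2/1.667 = 10.92 years = 3.446×10⁸ s.
N = 8.661×10⁵ × 3.446×10⁸ = 2.985×10¹⁴.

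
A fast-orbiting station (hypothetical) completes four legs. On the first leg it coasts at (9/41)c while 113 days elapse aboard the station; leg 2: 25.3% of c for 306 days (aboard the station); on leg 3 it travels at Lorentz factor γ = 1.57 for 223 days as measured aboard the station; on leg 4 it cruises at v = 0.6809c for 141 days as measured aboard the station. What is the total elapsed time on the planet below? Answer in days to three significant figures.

Δt = 975 days

Leg 1: γ = 1/√(1 − (9/41)²) = 41/40 = 1.025; Δt_1 = 1.025 × 113 = 115.8 days.
Leg 2: β = 0.253; γ = 1/√(1 − 0.253²) = 1/√0.9360 = 1.034; Δt_2 = 1.034 × 306 = 316.3 days.
Leg 3: γ = 1.57; Δt_3 = 1.570 × 223 = 350.1 days.
Leg 4: γ = 1/√(1 − 0.6809²) = 1/√0.5364 = 1.365; Δt_4 = 1.365 × 141 = 192.5 days.
Total: 115.8 + 316.3 + 350.1 + 192.5 days.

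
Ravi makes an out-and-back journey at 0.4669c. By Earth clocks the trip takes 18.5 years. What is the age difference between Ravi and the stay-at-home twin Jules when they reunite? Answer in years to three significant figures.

γ = 1/√(1 − 0.4669²) = 1/√0.7820 = 1.131
Ravi's elapsed proper time: τ = 18.5/1.131 = 16.36 years.
Age gap = Δt − τ = 18.5 − 16.36 years.

Δt − τ = 2.14 years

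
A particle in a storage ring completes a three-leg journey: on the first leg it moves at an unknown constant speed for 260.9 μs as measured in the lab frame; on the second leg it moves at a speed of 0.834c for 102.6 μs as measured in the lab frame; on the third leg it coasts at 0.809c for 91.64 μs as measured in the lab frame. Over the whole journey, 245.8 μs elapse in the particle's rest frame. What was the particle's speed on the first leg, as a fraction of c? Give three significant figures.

β = 0.855

Leg 1: speed unknown; τ_1 = 260.9/γ_1.
Leg 2: γ = 1/√(1 − 0.834²) = 1/√0.3044 = 1.812; τ_2 = 102.6/1.812 = 56.61 μs.
Leg 3: γ = 1/√(1 − 0.809²) = 1/√0.3455 = 1.701; τ_3 = 91.64/1.701 = 53.87 μs.
Total proper time: τ_1 + 56.61 + 53.87 = 245.8, so τ_1 = 245.8 − 110.5 = 135.3 μs.
γ_1 = 260.9/135.3 = 1.928; β = √(1 − 1/γ²) = √0.7310.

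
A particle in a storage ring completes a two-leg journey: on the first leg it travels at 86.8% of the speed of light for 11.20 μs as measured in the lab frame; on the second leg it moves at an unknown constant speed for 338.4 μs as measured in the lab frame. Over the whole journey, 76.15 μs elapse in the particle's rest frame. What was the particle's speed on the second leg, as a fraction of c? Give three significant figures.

Leg 1: β = 0.868; γ = 1/√(1 − 0.868²) = 1/√0.2466 = 2.014; τ_1 = 11.20/2.014 = 5.562 μs.
Leg 2: speed unknown; τ_2 = 338.4/γ_2.
Total proper time: 5.562 + τ_2 = 76.15, so τ_2 = 76.15 − 5.562 = 70.59 μs.
γ_2 = 338.4/70.59 = 4.794; β = √(1 − 1/γ²) = √0.9565.

β = 0.978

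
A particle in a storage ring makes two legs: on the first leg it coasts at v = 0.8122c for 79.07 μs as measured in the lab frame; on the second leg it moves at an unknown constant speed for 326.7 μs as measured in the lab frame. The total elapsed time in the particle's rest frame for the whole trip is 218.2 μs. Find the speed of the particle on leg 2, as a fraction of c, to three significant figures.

Leg 1: γ = 1/√(1 − 0.8122²) = 1/√0.3403 = 1.714; τ_1 = 79.07/1.714 = 46.13 μs.
Leg 2: speed unknown; τ_2 = 326.7/γ_2.
Total proper time: 46.13 + τ_2 = 218.2, so τ_2 = 218.2 − 46.13 = 172.1 μs.
γ_2 = 326.7/172.1 = 1.899; β = √(1 − 1/γ²) = √0.7226.

β = 0.850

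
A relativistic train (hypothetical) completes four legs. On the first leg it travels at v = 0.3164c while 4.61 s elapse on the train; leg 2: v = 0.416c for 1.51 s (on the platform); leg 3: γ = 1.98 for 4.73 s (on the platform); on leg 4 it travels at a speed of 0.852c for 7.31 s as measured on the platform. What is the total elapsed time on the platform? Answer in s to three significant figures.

Δt = 18.4 s

Leg 1: γ = 1/√(1 − 0.3164²) = 1/√0.8999 = 1.054; Δt_1 = 1.054 × 4.61 = 4.860 s.
Leg 2: 1.51 s is already measured on the platform.
Leg 3: 4.73 s is already measured on the platform.
Leg 4: 7.31 s is already measured on the platform.
Total: 4.860 + 1.510 + 4.730 + 7.310 s.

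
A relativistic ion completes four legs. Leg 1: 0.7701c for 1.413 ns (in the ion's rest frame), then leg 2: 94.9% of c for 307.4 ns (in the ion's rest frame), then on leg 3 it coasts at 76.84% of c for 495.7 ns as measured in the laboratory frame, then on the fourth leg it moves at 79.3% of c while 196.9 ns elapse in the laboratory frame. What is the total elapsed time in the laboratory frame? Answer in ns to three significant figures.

Δt = 1670 ns

Leg 1: γ = 1/√(1 − 0.7701²) = 1/√0.4069 = 1.568; Δt_1 = 1.568 × 1.413 = 2.215 ns.
Leg 2: β = 0.949; γ = 1/√(1 − 0.949²) = 1/√0.09940 = 3.172; Δt_2 = 3.172 × 307.4 = 975.0 ns.
Leg 3: 495.7 ns is already measured in the laboratory frame.
Leg 4: 196.9 ns is already measured in the laboratory frame.
Total: 2.215 + 975.0 + 495.7 + 196.9 ns.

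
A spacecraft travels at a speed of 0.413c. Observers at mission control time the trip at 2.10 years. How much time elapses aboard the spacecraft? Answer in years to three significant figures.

γ = 1/√(1 − 0.413²) = 1/√0.8294 = 1.098
The interval measured at mission control is the dilated one; the clock aboard the spacecraft measures the proper time τ = Δt/γ = 2.10/1.098 years.

τ = 1.91 years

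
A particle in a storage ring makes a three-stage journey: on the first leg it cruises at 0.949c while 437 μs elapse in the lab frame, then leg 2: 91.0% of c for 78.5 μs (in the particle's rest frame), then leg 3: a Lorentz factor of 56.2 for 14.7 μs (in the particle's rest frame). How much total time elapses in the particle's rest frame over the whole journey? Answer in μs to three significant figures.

Leg 1: γ = 1/√(1 − 0.949²) = 1/√0.09940 = 3.172; τ_1 = 437/3.172 = 137.8 μs.
Leg 2: 78.5 μs is already measured in the particle's rest frame.
Leg 3: 14.7 μs is already measured in the particle's rest frame.
Total: 137.8 + 78.50 + 14.70 μs.

τ = 231 μs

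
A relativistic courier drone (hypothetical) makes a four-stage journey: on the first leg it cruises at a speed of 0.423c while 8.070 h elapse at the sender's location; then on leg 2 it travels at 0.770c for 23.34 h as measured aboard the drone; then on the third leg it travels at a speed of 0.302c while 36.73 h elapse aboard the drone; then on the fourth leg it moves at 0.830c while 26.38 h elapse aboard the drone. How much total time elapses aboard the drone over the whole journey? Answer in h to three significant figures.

τ = 93.8 h

Leg 1: γ = 1/√(1 − 0.423²) = 1/√0.8211 = 1.104; τ_1 = 8.070/1.104 = 7.312 h.
Leg 2: 23.34 h is already measured aboard the drone.
Leg 3: 36.73 h is already measured aboard the drone.
Leg 4: 26.38 h is already measured aboard the drone.
Total: 7.312 + 23.34 + 36.73 + 26.38 h.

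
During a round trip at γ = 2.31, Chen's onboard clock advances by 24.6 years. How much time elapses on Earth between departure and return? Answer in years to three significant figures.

γ = 2.31
Earth-frame duration is the dilated interval: Δt = γτ = 2.310 × 24.6 years.

Δt = 56.8 years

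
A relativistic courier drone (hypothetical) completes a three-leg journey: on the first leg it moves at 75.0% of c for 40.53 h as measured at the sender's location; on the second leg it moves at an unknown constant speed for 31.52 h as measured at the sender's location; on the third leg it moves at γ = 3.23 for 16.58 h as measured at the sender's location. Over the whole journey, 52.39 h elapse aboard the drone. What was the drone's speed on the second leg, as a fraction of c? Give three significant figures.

Leg 1: β = 0.750; γ = 1/√(1 − 0.750²) = 1/√0.4375 = 1.512; τ_1 = 40.53/1.512 = 26.81 h.
Leg 2: speed unknown; τ_2 = 31.52/γ_2.
Leg 3: γ = 3.23; τ_3 = 16.58/3.230 = 5.133 h.
Total proper time: 26.81 + τ_2 + 5.133 = 52.39, so τ_2 = 52.39 − 31.94 = 20.45 h.
γ_2 = 31.52/20.45 = 1.541; β = √(1 − 1/γ²) = √0.5791.

β = 0.761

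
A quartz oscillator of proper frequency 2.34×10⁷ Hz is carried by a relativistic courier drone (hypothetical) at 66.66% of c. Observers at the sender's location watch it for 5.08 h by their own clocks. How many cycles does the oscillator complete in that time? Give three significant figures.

β = 0.6666; γ = 1/√(1 − 0.6666²) = 1/√0.5556 = 1.342
During 5.08 h of lab time, the oscillator's proper time advances by τ = Δt/γ = 5.08/1.342 = 3.787 h = 1.363×10⁴ s.
N = f × τ = 2.34×10⁷ × 1.363×10⁴ = 3.190×10¹¹.

N = 3.19×10¹¹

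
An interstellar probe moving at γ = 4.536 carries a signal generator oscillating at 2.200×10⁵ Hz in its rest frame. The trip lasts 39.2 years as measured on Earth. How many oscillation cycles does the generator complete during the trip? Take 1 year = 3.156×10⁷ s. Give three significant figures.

N = 6.00×10¹³

γ = 4.536
The oscillator's own cycle count is N = f × τ where τ is the proper time aboard the probe. τ = Δt/γ = 39.2/4.536 = 8.642 years = 2.727×10⁸ s.
N = 2.200×10⁵ × 2.727×10⁸ = 6.000×10¹³.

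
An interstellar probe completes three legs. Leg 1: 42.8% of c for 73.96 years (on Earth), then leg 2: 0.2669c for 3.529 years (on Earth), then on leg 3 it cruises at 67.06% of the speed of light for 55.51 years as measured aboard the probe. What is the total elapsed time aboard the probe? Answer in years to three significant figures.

Leg 1: β = 0.428; γ = 1/√(1 − 0.428²) = 1/√0.8168 = 1.106; τ_1 = 73.96/1.106 = 66.84 years.
Leg 2: γ = 1/√(1 − 0.2669²) = 1/√0.9288 = 1.038; τ_2 = 3.529/1.038 = 3.401 years.
Leg 3: 55.51 years is already measured aboard the probe.
Total: 66.84 + 3.401 + 55.51 years.

τ = 126 years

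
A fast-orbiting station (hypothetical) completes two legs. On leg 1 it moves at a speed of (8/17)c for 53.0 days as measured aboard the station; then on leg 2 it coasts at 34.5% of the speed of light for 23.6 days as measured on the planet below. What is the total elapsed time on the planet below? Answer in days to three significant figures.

Δt = 83.7 days

Leg 1: γ = 1/√(1 − (8/17)²) = 17/15 ≈ 1.133; Δt_1 = 1.133 × 53.0 = 60.07 days.
Leg 2: 23.6 days is already measured on the planet below.
Total: 60.07 + 23.60 days.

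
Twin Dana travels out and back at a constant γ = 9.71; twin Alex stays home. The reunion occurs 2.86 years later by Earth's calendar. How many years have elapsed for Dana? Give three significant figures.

τ = 0.295 years

γ = 9.71
Dana's clock measures proper time along the trip: τ = Δt/γ = 2.86/9.710 years.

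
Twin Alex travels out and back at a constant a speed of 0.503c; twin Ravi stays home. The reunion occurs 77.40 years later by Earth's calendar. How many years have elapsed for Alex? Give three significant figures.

τ = 66.9 years

γ = 1/√(1 − 0.503²) = 1/√0.7470 = 1.157
Alex's clock measures proper time along the trip: τ = Δt/γ = 77.40/1.157 years.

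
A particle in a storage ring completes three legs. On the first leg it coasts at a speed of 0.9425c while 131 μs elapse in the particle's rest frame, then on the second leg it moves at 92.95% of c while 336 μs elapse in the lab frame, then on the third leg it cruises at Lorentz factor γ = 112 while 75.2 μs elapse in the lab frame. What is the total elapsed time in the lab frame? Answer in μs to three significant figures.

Δt = 803 μs

Leg 1: γ = 1/√(1 − 0.9425²) = 1/√0.1117 = 2.992; Δt_1 = 2.992 × 131 = 392.0 μs.
Leg 2: 336 μs is already measured in the lab frame.
Leg 3: 75.2 μs is already measured in the lab frame.
Total: 392.0 + 336.0 + 75.20 μs.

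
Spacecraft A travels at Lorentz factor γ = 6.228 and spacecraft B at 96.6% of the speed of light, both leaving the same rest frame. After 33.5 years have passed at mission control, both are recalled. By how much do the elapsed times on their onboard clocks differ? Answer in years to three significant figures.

|τ_A − τ_B| = 3.28 years

A: γ = 6.228; τ_A = 33.5/6.228 = 5.379 years.
B: β = 0.966; γ = 1/√(1 − 0.966²) = 1/√0.06684 = 3.868; τ_B = 33.5/3.868 = 8.661 years.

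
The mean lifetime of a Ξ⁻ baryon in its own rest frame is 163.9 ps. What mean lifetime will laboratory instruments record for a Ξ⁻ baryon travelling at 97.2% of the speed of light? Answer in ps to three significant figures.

Δt = 698 ps

β = 0.972; γ = 1/√(1 − 0.972²) = 1/√0.05522 = 4.256
The rest-frame lifetime is the proper time; the lab measures the dilated interval Δt = γτ₀ = 4.256 × 163.9 ps.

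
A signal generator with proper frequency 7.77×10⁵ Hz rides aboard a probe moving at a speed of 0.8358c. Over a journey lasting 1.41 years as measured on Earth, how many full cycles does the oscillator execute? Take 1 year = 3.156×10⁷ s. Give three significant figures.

N = 1.90×10¹³

γ = 1/√(1 − 0.8358²) = 1/√0.3014 = 1.821
The oscillator's own cycle count is N = f × τ where τ is the proper time aboard the probe. τ = Δt/γ = 1.41/1.821 = 0.7741 years = 2.443×10⁷ s.
N = 7.77×10⁵ × 2.443×10⁷ = 1.898×10¹³.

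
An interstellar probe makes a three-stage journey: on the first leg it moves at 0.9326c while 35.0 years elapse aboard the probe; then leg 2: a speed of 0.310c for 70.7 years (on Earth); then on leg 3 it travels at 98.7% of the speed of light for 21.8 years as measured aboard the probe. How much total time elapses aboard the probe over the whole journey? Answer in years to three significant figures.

Leg 1: 35.0 years is already measured aboard the probe.
Leg 2: γ = 1/√(1 − 0.310²) = 1/√0.9039 = 1.052; τ_2 = 70.7/1.052 = 67.22 years.
Leg 3: 21.8 years is already measured aboard the probe.
Total: 35.00 + 67.22 + 21.80 years.

τ = 124 years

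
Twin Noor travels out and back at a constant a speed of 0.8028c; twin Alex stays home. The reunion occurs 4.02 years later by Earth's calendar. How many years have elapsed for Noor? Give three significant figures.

τ = 2.40 years

γ = 1/√(1 − 0.8028²) = 1/√0.3555 = 1.677
Noor's clock measures proper time along the trip: τ = Δt/γ = 4.02/1.677 years.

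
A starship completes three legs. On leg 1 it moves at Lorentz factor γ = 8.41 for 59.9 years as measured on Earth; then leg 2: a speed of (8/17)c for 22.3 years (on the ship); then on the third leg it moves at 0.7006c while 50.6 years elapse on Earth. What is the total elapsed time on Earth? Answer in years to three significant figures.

Δt = 136 years

Leg 1: 59.9 years is already measured on Earth.
Leg 2: γ = 1/√(1 − (8/17)²) = 17/15 ≈ 1.133; Δt_2 = 1.133 × 22.3 = 25.27 years.
Leg 3: 50.6 years is already measured on Earth.
Total: 59.90 + 25.27 + 50.60 years.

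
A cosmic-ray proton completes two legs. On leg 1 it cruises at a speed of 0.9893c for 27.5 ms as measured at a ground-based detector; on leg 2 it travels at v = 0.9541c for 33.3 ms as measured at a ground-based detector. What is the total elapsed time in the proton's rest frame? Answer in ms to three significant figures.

τ = 14.0 ms

Leg 1: γ = 1/√(1 − 0.9893²) = 1/√0.02129 = 6.854; τ_1 = 27.5/6.854 = 4.012 ms.
Leg 2: γ = 1/√(1 − 0.9541²) = 1/√0.08969 = 3.339; τ_2 = 33.3/3.339 = 9.973 ms.
Total: 4.012 + 9.973 ms.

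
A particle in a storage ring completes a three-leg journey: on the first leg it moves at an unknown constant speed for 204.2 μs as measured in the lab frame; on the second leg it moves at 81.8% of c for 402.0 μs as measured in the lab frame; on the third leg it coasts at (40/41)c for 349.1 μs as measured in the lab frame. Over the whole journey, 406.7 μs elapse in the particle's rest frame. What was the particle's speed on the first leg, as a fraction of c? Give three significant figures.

β = 0.875

Leg 1: speed unknown; τ_1 = 204.2/γ_1.
Leg 2: β = 0.818; γ = 1/√(1 − 0.818²) = 1/√0.3309 = 1.738; τ_2 = 402.0/1.738 = 231.2 μs.
Leg 3: γ = 1/√(1 − (40/41)²) = 41/9 ≈ 4.556; τ_3 = 349.1/4.556 = 76.63 μs.
Total proper time: τ_1 + 231.2 + 76.63 = 406.7, so τ_1 = 406.7 − 307.9 = 98.83 μs.
γ_1 = 204.2/98.83 = 2.066; β = √(1 − 1/γ²) = √0.7658.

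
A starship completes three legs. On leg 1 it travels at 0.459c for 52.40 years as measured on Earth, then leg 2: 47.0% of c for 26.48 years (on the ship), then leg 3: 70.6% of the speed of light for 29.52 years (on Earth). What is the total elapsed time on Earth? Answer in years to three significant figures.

Δt = 112 years

Leg 1: 52.40 years is already measured on Earth.
Leg 2: β = 0.470; γ = 1/√(1 − 0.470²) = 1/√0.7791 = 1.133; Δt_2 = 1.133 × 26.48 = 30.00 years.
Leg 3: 29.52 years is already measured on Earth.
Total: 52.40 + 30.00 + 29.52 years.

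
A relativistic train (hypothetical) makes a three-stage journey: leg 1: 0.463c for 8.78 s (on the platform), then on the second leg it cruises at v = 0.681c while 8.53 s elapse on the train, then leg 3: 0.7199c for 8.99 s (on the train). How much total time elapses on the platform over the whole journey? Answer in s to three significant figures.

Δt = 33.4 s

Leg 1: 8.78 s is already measured on the platform.
Leg 2: γ = 1/√(1 − 0.681²) = 1/√0.5362 = 1.366; Δt_2 = 1.366 × 8.53 = 11.65 s.
Leg 3: γ = 1/√(1 − 0.7199²) = 1/√0.4817 = 1.441; Δt_3 = 1.441 × 8.99 = 12.95 s.
Total: 8.780 + 11.65 + 12.95 s.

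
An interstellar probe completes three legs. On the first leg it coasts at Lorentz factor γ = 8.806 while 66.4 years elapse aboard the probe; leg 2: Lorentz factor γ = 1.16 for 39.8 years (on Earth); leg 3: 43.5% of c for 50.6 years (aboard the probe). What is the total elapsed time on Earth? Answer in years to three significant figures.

Leg 1: γ = 8.806; Δt_1 = 8.806 × 66.4 = 584.7 years.
Leg 2: 39.8 years is already measured on Earth.
Leg 3: β = 0.435; γ = 1/√(1 − 0.435²) = 1/√0.8108 = 1.111; Δt_3 = 1.111 × 50.6 = 56.20 years.
Total: 584.7 + 39.80 + 56.20 years.

Δt = 681 years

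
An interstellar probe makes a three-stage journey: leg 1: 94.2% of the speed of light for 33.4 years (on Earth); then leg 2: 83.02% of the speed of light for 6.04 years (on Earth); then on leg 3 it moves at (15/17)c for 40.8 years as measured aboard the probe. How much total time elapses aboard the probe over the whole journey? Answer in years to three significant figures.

τ = 55.4 years

Leg 1: β = 0.942; γ = 1/√(1 − 0.942²) = 1/√0.1126 = 2.980; τ_1 = 33.4/2.980 = 11.21 years.
Leg 2: β = 0.8302; γ = 1/√(1 − 0.8302²) = 1/√0.3108 = 1.794; τ_2 = 6.04/1.794 = 3.367 years.
Leg 3: 40.8 years is already measured aboard the probe.
Total: 11.21 + 3.367 + 40.80 years.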